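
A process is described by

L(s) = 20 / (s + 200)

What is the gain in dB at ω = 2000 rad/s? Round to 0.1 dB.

-40.0 dB

At s = jω = j2000:
pole (s+200): 200 + j2000 → |·| = √(200²+2000²) = √4040000 ≈ 2010, ∠ = arctan(2000/200) ≈ 84.29°
|L| = 20 / 2010 ≈ 0.0099502
Gain = 20 log₁₀(0.0099502) ≈ -40.04 dB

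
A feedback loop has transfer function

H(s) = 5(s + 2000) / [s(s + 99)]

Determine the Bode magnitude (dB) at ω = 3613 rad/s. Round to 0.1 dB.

At s = jω = j3613:
zero (s+2000): 2000 + j3613 → |·| = √(2000²+3613²) = √17053769 ≈ 4129.6, ∠ = arctan(3613/2000) ≈ 61.03°
pole (s+99): 99 + j3613 → |·| = √(99²+3613²) = √13063570 ≈ 3614.4, ∠ = arctan(3613/99) ≈ 88.43°
pole at origin: |s| = 3613, ∠ = 90.00° (in denominator)
|H| = 5 · 4129.6 / 1.3059e+07 ≈ 0.0015811
Gain = 20 log₁₀(0.0015811) ≈ -56.02 dB

-56.0 dB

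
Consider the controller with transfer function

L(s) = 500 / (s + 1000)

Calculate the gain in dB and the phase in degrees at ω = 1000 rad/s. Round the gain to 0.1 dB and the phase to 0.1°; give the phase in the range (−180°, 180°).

-9.0 dB, -45.0°

Substitute s = j1000:
Numerator: 500 = 500 + j0
Denominator: (j1000) + 1000 = 1000 + j1000
|N| = √(500² + 0²) ≈ 500, ∠N ≈ 0.00°
|D| = √(1000² + 1000²) ≈ 1414.2, ∠D ≈ 45.00°
|L| = 500 / 1414.2 ≈ 0.35356
Gain = 20 log₁₀(0.35356) ≈ -9.03 dB
∠L = 0.00° − 45.00° = -45.00°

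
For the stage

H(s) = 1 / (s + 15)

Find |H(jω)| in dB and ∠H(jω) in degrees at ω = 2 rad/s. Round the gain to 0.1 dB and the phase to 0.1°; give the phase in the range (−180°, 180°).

-23.6 dB, -7.6°

Substitute s = j2:
Numerator: 1 = 1 + j0
Denominator: (j2) + 15 = 15 + j2
|N| = √(1² + 0²) ≈ 1, ∠N ≈ 0.00°
|D| = √(15² + 2²) ≈ 15.133, ∠D ≈ 7.59°
|H| = 1 / 15.133 ≈ 0.066081
Gain = 20 log₁₀(0.066081) ≈ -23.60 dB
∠H = 0.00° − 7.59° = -7.59°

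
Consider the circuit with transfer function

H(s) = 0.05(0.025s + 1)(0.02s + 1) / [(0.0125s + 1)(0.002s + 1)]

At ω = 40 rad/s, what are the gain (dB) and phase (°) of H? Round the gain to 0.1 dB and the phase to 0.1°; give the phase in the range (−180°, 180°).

At ω = 40 rad/s:
zero (1 + j40·0.025) = 1 + j1 → |·| ≈ 1.4142, ∠ ≈ 45.00°
zero (1 + j40·0.02) = 1 + j0.8 → |·| ≈ 1.2806, ∠ ≈ 38.66°
pole (1 + j40·0.0125) = 1 + j0.5 → |·| ≈ 1.118, ∠ ≈ 26.57°
pole (1 + j40·0.002) = 1 + j0.08 → |·| ≈ 1.0032, ∠ ≈ 4.57°
|H| = 0.05 · 1.4142 · 1.2806 / (1.118 · 1.0032) ≈ 0.080736
Gain = 20 log₁₀(0.080736) ≈ -21.86 dB
∠H = (45.00° + 38.66°) − (26.57° + 4.57°) = 52.52°

-21.9 dB, 52.5°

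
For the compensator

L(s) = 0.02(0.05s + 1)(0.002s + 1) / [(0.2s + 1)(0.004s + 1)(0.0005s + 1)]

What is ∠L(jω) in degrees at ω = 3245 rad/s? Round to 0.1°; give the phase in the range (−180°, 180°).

At ω = 3245 rad/s:
zero (1 + j3245·0.05) = 1 + j162.25 → |·| ≈ 162.25, ∠ ≈ 89.65°
zero (1 + j3245·0.002) = 1 + j6.49 → |·| ≈ 6.5666, ∠ ≈ 81.24°
pole (1 + j3245·0.2) = 1 + j649 → |·| ≈ 649, ∠ ≈ 89.91°
pole (1 + j3245·0.004) = 1 + j12.98 → |·| ≈ 13.018, ∠ ≈ 85.59°
pole (1 + j3245·0.0005) = 1 + j1.6225 → |·| ≈ 1.9059, ∠ ≈ 58.35°
∠L = (89.65° + 81.24°) − (89.91° + 85.59° + 58.35°) = -62.96°

-63.0°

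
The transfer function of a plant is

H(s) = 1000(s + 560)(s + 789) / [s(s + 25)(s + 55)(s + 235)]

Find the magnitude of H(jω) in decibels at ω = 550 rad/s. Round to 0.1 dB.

-42.5 dB

At s = jω = j550:
zero (s+560): 560 + j550 → |·| = √(560²+550²) = √616100 ≈ 784.92, ∠ = arctan(550/560) ≈ 44.48°
zero (s+789): 789 + j550 → |·| = √(789²+550²) = √925021 ≈ 961.78, ∠ = arctan(550/789) ≈ 34.88°
pole (s+25): 25 + j550 → |·| = √(25²+550²) = √303125 ≈ 550.57, ∠ = arctan(550/25) ≈ 87.40°
pole (s+55): 55 + j550 → |·| = √(55²+550²) = √305525 ≈ 552.74, ∠ = arctan(550/55) ≈ 84.29°
pole (s+235): 235 + j550 → |·| = √(235²+550²) = √357725 ≈ 598.1, ∠ = arctan(550/235) ≈ 66.86°
pole at origin: |s| = 550, ∠ = 90.00° (in denominator)
|H| = 1000 · 7.5492e+05 / 1.0011e+11 ≈ 0.0075409
Gain = 20 log₁₀(0.0075409) ≈ -42.45 dB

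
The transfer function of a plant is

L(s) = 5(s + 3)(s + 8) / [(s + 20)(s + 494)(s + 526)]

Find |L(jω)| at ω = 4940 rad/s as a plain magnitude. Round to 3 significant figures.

At s = jω = j4940:
zero (s+3): 3 + j4940 → |·| = √(3²+4940²) = √24403609 ≈ 4940, ∠ = arctan(4940/3) ≈ 89.97°
zero (s+8): 8 + j4940 → |·| = √(8²+4940²) = √24403664 ≈ 4940, ∠ = arctan(4940/8) ≈ 89.91°
pole (s+20): 20 + j4940 → |·| = √(20²+4940²) = √24404000 ≈ 4940, ∠ = arctan(4940/20) ≈ 89.77°
pole (s+494): 494 + j4940 → |·| = √(494²+4940²) = √24647636 ≈ 4964.6, ∠ = arctan(4940/494) ≈ 84.29°
pole (s+526): 526 + j4940 → |·| = √(526²+4940²) = √24680276 ≈ 4967.9, ∠ = arctan(4940/526) ≈ 83.92°
|L| = 5 · 2.4404e+07 / 1.2184e+11 ≈ 0.0010015

0.00100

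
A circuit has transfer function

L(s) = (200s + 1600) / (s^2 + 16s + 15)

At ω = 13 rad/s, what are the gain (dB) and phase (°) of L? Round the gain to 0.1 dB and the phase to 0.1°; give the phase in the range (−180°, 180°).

21.4 dB, -68.1°

Substitute s = j13:
Numerator: 200(j13) + 1600 = 1600 + j2600
Denominator: (j13)^2 + 16(j13) + 15 = -154 + j208
|N| = √(1600² + 2600²) ≈ 3052.9, ∠N ≈ 58.39°
|D| = √(154² + 208²) ≈ 258.8, ∠D ≈ 126.52°
|L| = 3052.9 / 258.8 ≈ 11.796
Gain = 20 log₁₀(11.796) ≈ 21.43 dB
∠L = 58.39° − 126.52° = -68.13°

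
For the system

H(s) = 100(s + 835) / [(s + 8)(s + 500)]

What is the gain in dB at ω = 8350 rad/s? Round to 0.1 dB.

-38.4 dB

At s = jω = j8350:
zero (s+835): 835 + j8350 → |·| = √(835²+8350²) = √70419725 ≈ 8391.6, ∠ = arctan(8350/835) ≈ 84.29°
pole (s+8): 8 + j8350 → |·| = √(8²+8350²) = √69722564 ≈ 8350, ∠ = arctan(8350/8) ≈ 89.95°
pole (s+500): 500 + j8350 → |·| = √(500²+8350²) = √69972500 ≈ 8365, ∠ = arctan(8350/500) ≈ 86.57°
|H| = 100 · 8391.6 / 6.9848e+07 ≈ 0.012014
Gain = 20 log₁₀(0.012014) ≈ -38.41 dB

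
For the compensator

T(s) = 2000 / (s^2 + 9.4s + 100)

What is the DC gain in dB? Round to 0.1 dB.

26.0 dB

T(0) = 2000 / 100 = 20
20 log₁₀(20) ≈ 26.02 dB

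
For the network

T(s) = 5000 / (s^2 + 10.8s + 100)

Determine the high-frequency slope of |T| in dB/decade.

Each pole contributes −20 dB/decade at high frequency; each zero contributes +20 dB/decade.
Net: 0 zero(s) − 2 pole(s) → -40 dB/decade.

-40 dB/decade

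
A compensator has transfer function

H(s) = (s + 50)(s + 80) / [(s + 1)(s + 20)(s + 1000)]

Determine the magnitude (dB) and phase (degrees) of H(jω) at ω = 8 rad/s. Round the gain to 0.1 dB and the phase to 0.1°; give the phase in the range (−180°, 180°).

-32.6 dB, -90.3°

At s = jω = j8:
zero (s+50): 50 + j8 → |·| = √(50²+8²) = √2564 ≈ 50.636, ∠ = arctan(8/50) ≈ 9.09°
zero (s+80): 80 + j8 → |·| = √(80²+8²) = √6464 ≈ 80.399, ∠ = arctan(8/80) ≈ 5.71°
pole (s+1): 1 + j8 → |·| = √(1²+8²) = √65 ≈ 8.0623, ∠ = arctan(8/1) ≈ 82.87°
pole (s+20): 20 + j8 → |·| = √(20²+8²) = √464 ≈ 21.541, ∠ = arctan(8/20) ≈ 21.80°
pole (s+1000): 1000 + j8 → |·| = √(1000²+8²) = √1000064 ≈ 1000, ∠ = arctan(8/1000) ≈ 0.46°
|H| = 1 · 4071.1 / 1.7367e+05 ≈ 0.023442
Gain = 20 log₁₀(0.023442) ≈ -32.60 dB
∠H = 14.80° − 105.13° = -90.33°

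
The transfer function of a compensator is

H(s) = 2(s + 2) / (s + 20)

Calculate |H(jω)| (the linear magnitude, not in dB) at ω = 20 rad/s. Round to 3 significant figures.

At s = jω = j20:
zero (s+2): 2 + j20 → |·| = √(2²+20²) = √404 ≈ 20.1, ∠ = arctan(20/2) ≈ 84.29°
pole (s+20): 20 + j20 → |·| = √(20²+20²) = √800 ≈ 28.284, ∠ = arctan(20/20) ≈ 45.00°
|H| = 2 · 20.1 / 28.284 ≈ 1.4213

1.42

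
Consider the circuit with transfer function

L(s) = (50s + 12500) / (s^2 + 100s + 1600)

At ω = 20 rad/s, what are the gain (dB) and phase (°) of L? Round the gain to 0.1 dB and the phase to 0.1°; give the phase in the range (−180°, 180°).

Substitute s = j20:
Numerator: 50(j20) + 12500 = 12500 + j1000
Denominator: (j20)^2 + 100(j20) + 1600 = 1200 + j2000
|N| = √(12500² + 1000²) ≈ 12540, ∠N ≈ 4.57°
|D| = √(1200² + 2000²) ≈ 2332.4, ∠D ≈ 59.04°
|L| = 12540 / 2332.4 ≈ 5.3764
Gain = 20 log₁₀(5.3764) ≈ 14.61 dB
∠L = 4.57° − 59.04° = -54.47°

14.6 dB, -54.5°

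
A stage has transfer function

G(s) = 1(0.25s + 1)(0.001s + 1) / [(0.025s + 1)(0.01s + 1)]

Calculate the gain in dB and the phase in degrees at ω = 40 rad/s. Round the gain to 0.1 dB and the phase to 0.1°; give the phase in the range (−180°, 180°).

At ω = 40 rad/s:
zero (1 + j40·0.25) = 1 + j10 → |·| ≈ 10.05, ∠ ≈ 84.29°
zero (1 + j40·0.001) = 1 + j0.04 → |·| ≈ 1.0008, ∠ ≈ 2.29°
pole (1 + j40·0.025) = 1 + j1 → |·| ≈ 1.4142, ∠ ≈ 45.00°
pole (1 + j40·0.01) = 1 + j0.4 → |·| ≈ 1.077, ∠ ≈ 21.80°
|G| = 1 · 10.05 · 1.0008 / (1.4142 · 1.077) ≈ 6.6037
Gain = 20 log₁₀(6.6037) ≈ 16.40 dB
∠G = (84.29° + 2.29°) − (45.00° + 21.80°) = 19.78°

16.4 dB, 19.8°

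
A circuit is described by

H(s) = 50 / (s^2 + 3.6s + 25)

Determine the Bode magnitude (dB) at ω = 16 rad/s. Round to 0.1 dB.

At s = jω = j16:
quadratic: (j16)² + 3.6·j16 + 25 = -231 + j57.6 → |·| ≈ 238.07, ∠ ≈ 166.00°
|H| = 50 / 238.07 ≈ 0.21002
Gain = 20 log₁₀(0.21002) ≈ -13.55 dB

-13.6 dB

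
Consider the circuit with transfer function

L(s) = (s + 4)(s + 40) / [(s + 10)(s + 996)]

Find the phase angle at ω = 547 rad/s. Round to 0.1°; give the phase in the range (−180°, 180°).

57.7°

At s = jω = j547:
zero (s+4): 4 + j547 → |·| = √(4²+547²) = √299225 ≈ 547.01, ∠ = arctan(547/4) ≈ 89.58°
zero (s+40): 40 + j547 → |·| = √(40²+547²) = √300809 ≈ 548.46, ∠ = arctan(547/40) ≈ 85.82°
pole (s+10): 10 + j547 → |·| = √(10²+547²) = √299309 ≈ 547.09, ∠ = arctan(547/10) ≈ 88.95°
pole (s+996): 996 + j547 → |·| = √(996²+547²) = √1291225 ≈ 1136.3, ∠ = arctan(547/996) ≈ 28.78°
∠L = 175.40° − 117.73° = 57.67°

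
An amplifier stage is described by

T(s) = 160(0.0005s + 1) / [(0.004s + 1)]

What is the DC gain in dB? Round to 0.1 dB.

T(0) = 160 · 1 / 1 = 160
20 log₁₀(160) ≈ 44.08 dB

44.1 dB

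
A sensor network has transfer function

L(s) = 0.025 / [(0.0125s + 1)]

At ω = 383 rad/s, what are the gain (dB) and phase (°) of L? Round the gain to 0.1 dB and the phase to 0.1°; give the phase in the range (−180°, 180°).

-45.8 dB, -78.2°

At ω = 383 rad/s:
pole (1 + j383·0.0125) = 1 + j4.7875 → |·| ≈ 4.8908, ∠ ≈ 78.20°
|L| = 0.025 · 1 / (4.8908) ≈ 0.0051116
Gain = 20 log₁₀(0.0051116) ≈ -45.83 dB
∠L = (0°) − (78.20°) = -78.20°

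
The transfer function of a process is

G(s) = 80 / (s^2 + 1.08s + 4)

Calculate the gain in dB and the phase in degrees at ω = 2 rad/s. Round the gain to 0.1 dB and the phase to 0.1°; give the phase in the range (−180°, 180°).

31.4 dB, -90.0°

At s = jω = j2:
quadratic: (j2)² + 1.08·j2 + 4 = 0 + j2.16 → |·| ≈ 2.16, ∠ ≈ 90.00°
|G| = 80 / 2.16 ≈ 37.037
Gain = 20 log₁₀(37.037) ≈ 31.37 dB
∠G = 0.00° − 90.00° = -90.00°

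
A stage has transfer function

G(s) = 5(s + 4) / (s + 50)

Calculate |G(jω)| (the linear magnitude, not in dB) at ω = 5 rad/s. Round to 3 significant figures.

At s = jω = j5:
zero (s+4): 4 + j5 → |·| = √(4²+5²) = √41 ≈ 6.4031, ∠ = arctan(5/4) ≈ 51.34°
pole (s+50): 50 + j5 → |·| = √(50²+5²) = √2525 ≈ 50.249, ∠ = arctan(5/50) ≈ 5.71°
|G| = 5 · 6.4031 / 50.249 ≈ 0.63714

0.637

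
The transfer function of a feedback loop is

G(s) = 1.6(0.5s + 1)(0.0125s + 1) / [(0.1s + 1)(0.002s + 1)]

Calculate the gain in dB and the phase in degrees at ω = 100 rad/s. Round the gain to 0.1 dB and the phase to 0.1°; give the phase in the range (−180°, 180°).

At ω = 100 rad/s:
zero (1 + j100·0.5) = 1 + j50 → |·| ≈ 50.01, ∠ ≈ 88.85°
zero (1 + j100·0.0125) = 1 + j1.25 → |·| ≈ 1.6008, ∠ ≈ 51.34°
pole (1 + j100·0.1) = 1 + j10 → |·| ≈ 10.05, ∠ ≈ 84.29°
pole (1 + j100·0.002) = 1 + j0.2 → |·| ≈ 1.0198, ∠ ≈ 11.31°
|G| = 1.6 · 50.01 · 1.6008 / (10.05 · 1.0198) ≈ 12.498
Gain = 20 log₁₀(12.498) ≈ 21.94 dB
∠G = (88.85° + 51.34°) − (84.29° + 11.31°) = 44.59°

21.9 dB, 44.6°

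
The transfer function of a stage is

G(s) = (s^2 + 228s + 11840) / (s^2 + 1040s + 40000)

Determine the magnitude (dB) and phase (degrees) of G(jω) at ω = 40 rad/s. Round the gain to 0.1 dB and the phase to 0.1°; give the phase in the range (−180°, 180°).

-12.3 dB, -5.6°

Substitute s = j40:
Numerator: (j40)^2 + 228(j40) + 11840 = 10240 + j9120
Denominator: (j40)^2 + 1040(j40) + 40000 = 38400 + j41600
|N| = √(10240² + 9120²) ≈ 13712, ∠N ≈ 41.69°
|D| = √(38400² + 41600²) ≈ 56614, ∠D ≈ 47.29°
|G| = 13712 / 56614 ≈ 0.2422
Gain = 20 log₁₀(0.2422) ≈ -12.32 dB
∠G = 41.69° − 47.29° = -5.60°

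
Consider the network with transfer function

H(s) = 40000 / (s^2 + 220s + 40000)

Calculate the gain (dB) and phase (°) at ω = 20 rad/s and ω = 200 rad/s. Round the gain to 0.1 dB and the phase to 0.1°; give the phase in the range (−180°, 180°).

At s = jω = j20:
quadratic: (j20)² + 220·j20 + 40000 = 39600 + j4400 → |·| ≈ 39844, ∠ ≈ 6.34°
|H| = 40000 / 39844 ≈ 1.0039
Gain = 20 log₁₀(1.0039) ≈ 0.03 dB
∠H = 0.00° − 6.34° = -6.34°

At s = jω = j200:
quadratic: (j200)² + 220·j200 + 40000 = 0 + j44000 → |·| ≈ 44000, ∠ ≈ 90.00°
|H| = 40000 / 44000 ≈ 0.90909
Gain = 20 log₁₀(0.90909) ≈ -0.83 dB
∠H = 0.00° − 90.00° = -90.00°

ω = 20: 0.0 dB, -6.3°; ω = 200: -0.8 dB, -90.0°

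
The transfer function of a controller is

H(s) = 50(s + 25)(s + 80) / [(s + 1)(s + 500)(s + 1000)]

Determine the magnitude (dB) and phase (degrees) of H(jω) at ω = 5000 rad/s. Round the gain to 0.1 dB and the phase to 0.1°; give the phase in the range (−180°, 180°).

At s = jω = j5000:
zero (s+25): 25 + j5000 → |·| = √(25²+5000²) = √25000625 ≈ 5000.1, ∠ = arctan(5000/25) ≈ 89.71°
zero (s+80): 80 + j5000 → |·| = √(80²+5000²) = √25006400 ≈ 5000.6, ∠ = arctan(5000/80) ≈ 89.08°
pole (s+1): 1 + j5000 → |·| = √(1²+5000²) = √25000001 ≈ 5000, ∠ = arctan(5000/1) ≈ 89.99°
pole (s+500): 500 + j5000 → |·| = √(500²+5000²) = √25250000 ≈ 5024.9, ∠ = arctan(5000/500) ≈ 84.29°
pole (s+1000): 1000 + j5000 → |·| = √(1000²+5000²) = √26000000 ≈ 5099, ∠ = arctan(5000/1000) ≈ 78.69°
|H| = 50 · 2.5004e+07 / 1.2811e+11 ≈ 0.0097588
Gain = 20 log₁₀(0.0097588) ≈ -40.21 dB
∠H = 178.79° − 252.97° = -74.18°

-40.2 dB, -74.2°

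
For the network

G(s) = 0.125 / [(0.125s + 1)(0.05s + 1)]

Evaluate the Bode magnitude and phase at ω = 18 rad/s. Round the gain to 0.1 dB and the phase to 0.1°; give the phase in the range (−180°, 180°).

-28.5 dB, -108.0°

At ω = 18 rad/s:
pole (1 + j18·0.125) = 1 + j2.25 → |·| ≈ 2.4622, ∠ ≈ 66.04°
pole (1 + j18·0.05) = 1 + j0.9 → |·| ≈ 1.3454, ∠ ≈ 41.99°
|G| = 0.125 · 1 / (2.4622 · 1.3454) ≈ 0.037734
Gain = 20 log₁₀(0.037734) ≈ -28.47 dB
∠G = (0°) − (66.04° + 41.99°) = -108.03°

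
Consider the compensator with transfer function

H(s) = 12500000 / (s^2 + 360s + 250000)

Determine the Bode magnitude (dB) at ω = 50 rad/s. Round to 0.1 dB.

34.0 dB

At s = jω = j50:
quadratic: (j50)² + 360·j50 + 250000 = 247500 + j18000 → |·| ≈ 2.4815e+05, ∠ ≈ 4.16°
|H| = 12500000 / 2.4815e+05 ≈ 50.373
Gain = 20 log₁₀(50.373) ≈ 34.04 dB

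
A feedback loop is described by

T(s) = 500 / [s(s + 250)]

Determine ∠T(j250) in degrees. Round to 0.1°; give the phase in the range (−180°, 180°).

-135.0°

At s = jω = j250:
pole (s+250): 250 + j250 → |·| = √(250²+250²) = √125000 ≈ 353.55, ∠ = arctan(250/250) ≈ 45.00°
pole at origin: |s| = 250, ∠ = 90.00° (in denominator)
∠T = 0.00° − 135.00° = -135.00°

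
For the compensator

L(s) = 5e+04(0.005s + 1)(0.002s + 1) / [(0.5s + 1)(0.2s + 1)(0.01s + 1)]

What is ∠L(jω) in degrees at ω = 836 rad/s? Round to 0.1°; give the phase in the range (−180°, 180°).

-127.0°

At ω = 836 rad/s:
zero (1 + j836·0.005) = 1 + j4.18 → |·| ≈ 4.298, ∠ ≈ 76.55°
zero (1 + j836·0.002) = 1 + j1.672 → |·| ≈ 1.9482, ∠ ≈ 59.12°
pole (1 + j836·0.5) = 1 + j418 → |·| ≈ 418, ∠ ≈ 89.86°
pole (1 + j836·0.2) = 1 + j167.2 → |·| ≈ 167.2, ∠ ≈ 89.66°
pole (1 + j836·0.01) = 1 + j8.36 → |·| ≈ 8.4196, ∠ ≈ 83.18°
∠L = (76.55° + 59.12°) − (89.86° + 89.66° + 83.18°) = -127.03°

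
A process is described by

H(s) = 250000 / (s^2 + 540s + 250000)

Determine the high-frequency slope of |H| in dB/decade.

Each pole contributes −20 dB/decade at high frequency; each zero contributes +20 dB/decade.
Net: 0 zero(s) − 2 pole(s) → -40 dB/decade.

-40 dB/decade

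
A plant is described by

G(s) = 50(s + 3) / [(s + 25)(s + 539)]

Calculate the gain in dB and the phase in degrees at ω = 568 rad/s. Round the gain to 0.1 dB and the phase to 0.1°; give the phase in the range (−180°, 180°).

At s = jω = j568:
zero (s+3): 3 + j568 → |·| = √(3²+568²) = √322633 ≈ 568.01, ∠ = arctan(568/3) ≈ 89.70°
pole (s+25): 25 + j568 → |·| = √(25²+568²) = √323249 ≈ 568.55, ∠ = arctan(568/25) ≈ 87.48°
pole (s+539): 539 + j568 → |·| = √(539²+568²) = √613145 ≈ 783.04, ∠ = arctan(568/539) ≈ 46.50°
|G| = 50 · 568.01 / 4.452e+05 ≈ 0.063793
Gain = 20 log₁₀(0.063793) ≈ -23.90 dB
∠G = 89.70° − 133.98° = -44.28°

-23.9 dB, -44.3°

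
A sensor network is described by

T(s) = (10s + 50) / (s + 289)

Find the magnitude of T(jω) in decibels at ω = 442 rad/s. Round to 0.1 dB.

Substitute s = j442:
Numerator: 10(j442) + 50 = 50 + j4420
Denominator: (j442) + 289 = 289 + j442
|N| = √(50² + 4420²) ≈ 4420.3, ∠N ≈ 89.35°
|D| = √(289² + 442²) ≈ 528.1, ∠D ≈ 56.82°
|T| = 4420.3 / 528.1 ≈ 8.3702
Gain = 20 log₁₀(8.3702) ≈ 18.45 dB

18.5 dB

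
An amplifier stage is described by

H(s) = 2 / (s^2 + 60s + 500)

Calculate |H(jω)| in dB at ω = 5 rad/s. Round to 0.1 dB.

Substitute s = j5:
Numerator: 2 = 2 + j0
Denominator: (j5)^2 + 60(j5) + 500 = 475 + j300
|N| = √(2² + 0²) ≈ 2, ∠N ≈ 0.00°
|D| = √(475² + 300²) ≈ 561.81, ∠D ≈ 32.28°
|H| = 2 / 561.81 ≈ 0.0035599
Gain = 20 log₁₀(0.0035599) ≈ -48.97 dB

-49.0 dB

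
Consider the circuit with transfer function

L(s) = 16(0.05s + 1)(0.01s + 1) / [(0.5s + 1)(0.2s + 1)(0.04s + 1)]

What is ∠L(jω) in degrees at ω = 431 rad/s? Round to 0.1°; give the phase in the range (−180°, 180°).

At ω = 431 rad/s:
zero (1 + j431·0.05) = 1 + j21.55 → |·| ≈ 21.573, ∠ ≈ 87.34°
zero (1 + j431·0.01) = 1 + j4.31 → |·| ≈ 4.4245, ∠ ≈ 76.94°
pole (1 + j431·0.5) = 1 + j215.5 → |·| ≈ 215.5, ∠ ≈ 89.73°
pole (1 + j431·0.2) = 1 + j86.2 → |·| ≈ 86.206, ∠ ≈ 89.34°
pole (1 + j431·0.04) = 1 + j17.24 → |·| ≈ 17.269, ∠ ≈ 86.68°
∠L = (87.34° + 76.94°) − (89.73° + 89.34° + 86.68°) = -101.47°

-101.5°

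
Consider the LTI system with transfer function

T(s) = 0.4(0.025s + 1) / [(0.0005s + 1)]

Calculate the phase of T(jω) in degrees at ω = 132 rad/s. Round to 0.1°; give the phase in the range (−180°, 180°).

At ω = 132 rad/s:
zero (1 + j132·0.025) = 1 + j3.3 → |·| ≈ 3.4482, ∠ ≈ 73.14°
pole (1 + j132·0.0005) = 1 + j0.066 → |·| ≈ 1.0022, ∠ ≈ 3.78°
∠T = (73.14°) − (3.78°) = 69.36°

69.4°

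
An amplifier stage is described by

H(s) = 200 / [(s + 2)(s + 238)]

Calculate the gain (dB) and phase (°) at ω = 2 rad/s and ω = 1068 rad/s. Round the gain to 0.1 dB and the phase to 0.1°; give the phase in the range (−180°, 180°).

At s = jω = j2:
pole (s+2): 2 + j2 → |·| = √(2²+2²) = √8 ≈ 2.8284, ∠ = arctan(2/2) ≈ 45.00°
pole (s+238): 238 + j2 → |·| = √(238²+2²) = √56648 ≈ 238.01, ∠ = arctan(2/238) ≈ 0.48°
|H| = 200 / 673.19 ≈ 0.29709
Gain = 20 log₁₀(0.29709) ≈ -10.54 dB
∠H = 0.00° − 45.48° = -45.48°

At s = jω = j1068:
pole (s+2): 2 + j1068 → |·| = √(2²+1068²) = √1140628 ≈ 1068, ∠ = arctan(1068/2) ≈ 89.89°
pole (s+238): 238 + j1068 → |·| = √(238²+1068²) = √1197268 ≈ 1094.2, ∠ = arctan(1068/238) ≈ 77.44°
|H| = 200 / 1.1686e+06 ≈ 0.00017114
Gain = 20 log₁₀(0.00017114) ≈ -75.33 dB
∠H = 0.00° − 167.33° = -167.33°

ω = 2: -10.5 dB, -45.5°; ω = 1068: -75.3 dB, -167.3°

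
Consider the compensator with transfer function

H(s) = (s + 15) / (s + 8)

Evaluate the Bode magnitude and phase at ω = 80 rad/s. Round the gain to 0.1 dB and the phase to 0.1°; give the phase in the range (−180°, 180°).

Substitute s = j80:
Numerator: (j80) + 15 = 15 + j80
Denominator: (j80) + 8 = 8 + j80
|N| = √(15² + 80²) ≈ 81.394, ∠N ≈ 79.38°
|D| = √(8² + 80²) ≈ 80.399, ∠D ≈ 84.29°
|H| = 81.394 / 80.399 ≈ 1.0124
Gain = 20 log₁₀(1.0124) ≈ 0.11 dB
∠H = 79.38° − 84.29° = -4.91°

0.1 dB, -4.9°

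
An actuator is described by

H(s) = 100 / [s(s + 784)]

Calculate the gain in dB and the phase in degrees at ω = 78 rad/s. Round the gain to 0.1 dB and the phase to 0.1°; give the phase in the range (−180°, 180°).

At s = jω = j78:
pole (s+784): 784 + j78 → |·| = √(784²+78²) = √620740 ≈ 787.87, ∠ = arctan(78/784) ≈ 5.68°
pole at origin: |s| = 78, ∠ = 90.00° (in denominator)
|H| = 100 / 61454 ≈ 0.0016272
Gain = 20 log₁₀(0.0016272) ≈ -55.77 dB
∠H = 0.00° − 95.68° = -95.68°

-55.8 dB, -95.7°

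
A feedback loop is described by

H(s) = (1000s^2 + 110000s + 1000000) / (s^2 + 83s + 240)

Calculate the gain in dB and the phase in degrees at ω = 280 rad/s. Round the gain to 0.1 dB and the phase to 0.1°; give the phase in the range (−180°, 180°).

Substitute s = j280:
Numerator: 1000(j280)^2 + 110000(j280) + 1000000 = -77400000 + j30800000
Denominator: (j280)^2 + 83(j280) + 240 = -78160 + j23240
|N| = √(77400000² + 30800000²) ≈ 8.3303e+07, ∠N ≈ 158.30°
|D| = √(78160² + 23240²) ≈ 81542, ∠D ≈ 163.44°
|H| = 8.3303e+07 / 81542 ≈ 1021.6
Gain = 20 log₁₀(1021.6) ≈ 60.19 dB
∠H = 158.30° − 163.44° = -5.14°

60.2 dB, -5.1°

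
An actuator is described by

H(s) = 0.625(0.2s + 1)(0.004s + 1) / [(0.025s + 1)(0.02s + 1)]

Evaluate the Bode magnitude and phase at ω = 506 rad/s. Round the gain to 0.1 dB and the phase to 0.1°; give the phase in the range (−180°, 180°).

0.9 dB, -16.7°

At ω = 506 rad/s:
zero (1 + j506·0.2) = 1 + j101.2 → |·| ≈ 101.2, ∠ ≈ 89.43°
zero (1 + j506·0.004) = 1 + j2.024 → |·| ≈ 2.2576, ∠ ≈ 63.71°
pole (1 + j506·0.025) = 1 + j12.65 → |·| ≈ 12.689, ∠ ≈ 85.48°
pole (1 + j506·0.02) = 1 + j10.12 → |·| ≈ 10.169, ∠ ≈ 84.36°
|H| = 0.625 · 101.2 · 2.2576 / (12.689 · 10.169) ≈ 1.1066
Gain = 20 log₁₀(1.1066) ≈ 0.88 dB
∠H = (89.43° + 63.71°) − (85.48° + 84.36°) = -16.70°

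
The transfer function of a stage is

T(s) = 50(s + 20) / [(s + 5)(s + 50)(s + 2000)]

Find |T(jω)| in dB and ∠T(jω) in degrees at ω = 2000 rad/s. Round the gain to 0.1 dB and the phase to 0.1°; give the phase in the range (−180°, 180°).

-101.1 dB, -134.0°

At s = jω = j2000:
zero (s+20): 20 + j2000 → |·| = √(20²+2000²) = √4000400 ≈ 2000.1, ∠ = arctan(2000/20) ≈ 89.43°
pole (s+5): 5 + j2000 → |·| = √(5²+2000²) = √4000025 ≈ 2000, ∠ = arctan(2000/5) ≈ 89.86°
pole (s+50): 50 + j2000 → |·| = √(50²+2000²) = √4002500 ≈ 2000.6, ∠ = arctan(2000/50) ≈ 88.57°
pole (s+2000): 2000 + j2000 → |·| = √(2000²+2000²) = √8000000 ≈ 2828.4, ∠ = arctan(2000/2000) ≈ 45.00°
|T| = 50 · 2000.1 / 1.1317e+10 ≈ 8.8367e-06
Gain = 20 log₁₀(8.8367e-06) ≈ -101.07 dB
∠T = 89.43° − 223.43° = -134.00°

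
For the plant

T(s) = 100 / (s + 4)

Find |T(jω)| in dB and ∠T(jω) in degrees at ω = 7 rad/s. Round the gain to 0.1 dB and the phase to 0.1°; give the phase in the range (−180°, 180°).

21.9 dB, -60.3°

At s = jω = j7:
pole (s+4): 4 + j7 → |·| = √(4²+7²) = √65 ≈ 8.0623, ∠ = arctan(7/4) ≈ 60.26°
|T| = 100 / 8.0623 ≈ 12.403
Gain = 20 log₁₀(12.403) ≈ 21.87 dB
∠T = 0.00° − 60.26° = -60.26°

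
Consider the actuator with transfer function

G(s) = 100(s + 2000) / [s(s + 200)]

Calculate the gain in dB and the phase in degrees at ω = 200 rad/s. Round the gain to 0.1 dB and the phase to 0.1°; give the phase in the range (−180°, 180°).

11.0 dB, -129.3°

At s = jω = j200:
zero (s+2000): 2000 + j200 → |·| = √(2000²+200²) = √4040000 ≈ 2010, ∠ = arctan(200/2000) ≈ 5.71°
pole (s+200): 200 + j200 → |·| = √(200²+200²) = √80000 ≈ 282.84, ∠ = arctan(200/200) ≈ 45.00°
pole at origin: |s| = 200, ∠ = 90.00° (in denominator)
|G| = 100 · 2010 / 56568 ≈ 3.5532
Gain = 20 log₁₀(3.5532) ≈ 11.01 dB
∠G = 5.71° − 135.00° = -129.29°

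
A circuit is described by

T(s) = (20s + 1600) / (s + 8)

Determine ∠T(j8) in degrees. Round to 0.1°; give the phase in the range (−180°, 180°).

Substitute s = j8:
Numerator: 20(j8) + 1600 = 1600 + j160
Denominator: (j8) + 8 = 8 + j8
|N| = √(1600² + 160²) ≈ 1608, ∠N ≈ 5.71°
|D| = √(8² + 8²) ≈ 11.314, ∠D ≈ 45.00°
∠T = 5.71° − 45.00° = -39.29°

-39.3°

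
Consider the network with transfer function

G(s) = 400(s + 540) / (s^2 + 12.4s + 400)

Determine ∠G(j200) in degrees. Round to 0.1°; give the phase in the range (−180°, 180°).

-156.1°

At s = jω = j200:
zero (s+540): 540 + j200 → |·| = √(540²+200²) = √331600 ≈ 575.85, ∠ = arctan(200/540) ≈ 20.32°
quadratic: (j200)² + 12.4·j200 + 400 = -39600 + j2480 → |·| ≈ 39678, ∠ ≈ 176.42°
∠G = 20.32° − 176.42° = -156.10°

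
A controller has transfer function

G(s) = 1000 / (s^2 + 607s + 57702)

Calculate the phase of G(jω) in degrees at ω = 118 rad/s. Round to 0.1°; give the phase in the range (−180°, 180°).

Substitute s = j118:
Numerator: 1000 = 1000 + j0
Denominator: (j118)^2 + 607(j118) + 57702 = 43778 + j71626
|N| = √(1000² + 0²) ≈ 1000, ∠N ≈ 0.00°
|D| = √(43778² + 71626²) ≈ 83945, ∠D ≈ 58.57°
∠G = 0.00° − 58.57° = -58.57°

-58.6°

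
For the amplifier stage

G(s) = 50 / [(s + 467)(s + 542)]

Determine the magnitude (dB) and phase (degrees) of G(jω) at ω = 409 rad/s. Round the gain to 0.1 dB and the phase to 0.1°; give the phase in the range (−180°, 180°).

-78.5 dB, -78.3°

At s = jω = j409:
pole (s+467): 467 + j409 → |·| = √(467²+409²) = √385370 ≈ 620.78, ∠ = arctan(409/467) ≈ 41.21°
pole (s+542): 542 + j409 → |·| = √(542²+409²) = √461045 ≈ 679, ∠ = arctan(409/542) ≈ 37.04°
|G| = 50 / 4.2151e+05 ≈ 0.00011862
Gain = 20 log₁₀(0.00011862) ≈ -78.52 dB
∠G = 0.00° − 78.25° = -78.25°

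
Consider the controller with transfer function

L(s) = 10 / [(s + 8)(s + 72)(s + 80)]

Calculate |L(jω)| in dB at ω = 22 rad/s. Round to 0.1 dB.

-83.3 dB

At s = jω = j22:
pole (s+8): 8 + j22 → |·| = √(8²+22²) = √548 ≈ 23.409, ∠ = arctan(22/8) ≈ 70.02°
pole (s+72): 72 + j22 → |·| = √(72²+22²) = √5668 ≈ 75.286, ∠ = arctan(22/72) ≈ 16.99°
pole (s+80): 80 + j22 → |·| = √(80²+22²) = √6884 ≈ 82.97, ∠ = arctan(22/80) ≈ 15.38°
|L| = 10 / 1.4622e+05 ≈ 6.839e-05
Gain = 20 log₁₀(6.839e-05) ≈ -83.30 dB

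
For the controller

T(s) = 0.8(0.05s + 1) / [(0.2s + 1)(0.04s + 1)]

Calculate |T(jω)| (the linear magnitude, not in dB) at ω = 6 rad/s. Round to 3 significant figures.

0.520

At ω = 6 rad/s:
zero (1 + j6·0.05) = 1 + j0.3 → |·| ≈ 1.044, ∠ ≈ 16.70°
pole (1 + j6·0.2) = 1 + j1.2 → |·| ≈ 1.562, ∠ ≈ 50.19°
pole (1 + j6·0.04) = 1 + j0.24 → |·| ≈ 1.0284, ∠ ≈ 13.50°
|T| = 0.8 · 1.044 / (1.562 · 1.0284) ≈ 0.51993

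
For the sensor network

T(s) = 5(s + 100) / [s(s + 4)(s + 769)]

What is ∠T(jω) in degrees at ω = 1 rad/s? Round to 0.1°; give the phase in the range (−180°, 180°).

-103.5°

At s = jω = j1:
zero (s+100): 100 + j1 → |·| = √(100²+1²) = √10001 ≈ 100, ∠ = arctan(1/100) ≈ 0.57°
pole (s+4): 4 + j1 → |·| = √(4²+1²) = √17 ≈ 4.1231, ∠ = arctan(1/4) ≈ 14.04°
pole (s+769): 769 + j1 → |·| = √(769²+1²) = √591362 ≈ 769, ∠ = arctan(1/769) ≈ 0.07°
pole at origin: |s| = 1, ∠ = 90.00° (in denominator)
∠T = 0.57° − 104.11° = -103.54°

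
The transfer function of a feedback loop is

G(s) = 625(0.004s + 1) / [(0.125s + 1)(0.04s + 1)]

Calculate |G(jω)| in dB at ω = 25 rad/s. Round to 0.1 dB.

At ω = 25 rad/s:
zero (1 + j25·0.004) = 1 + j0.1 → |·| ≈ 1.005, ∠ ≈ 5.71°
pole (1 + j25·0.125) = 1 + j3.125 → |·| ≈ 3.2811, ∠ ≈ 72.26°
pole (1 + j25·0.04) = 1 + j1 → |·| ≈ 1.4142, ∠ ≈ 45.00°
|G| = 625 · 1.005 / (3.2811 · 1.4142) ≈ 135.37
Gain = 20 log₁₀(135.37) ≈ 42.63 dB

42.6 dB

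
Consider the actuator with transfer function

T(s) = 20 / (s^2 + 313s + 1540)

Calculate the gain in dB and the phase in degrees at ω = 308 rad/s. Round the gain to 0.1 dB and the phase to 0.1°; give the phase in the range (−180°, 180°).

-76.5 dB, -134.1°

Substitute s = j308:
Numerator: 20 = 20 + j0
Denominator: (j308)^2 + 313(j308) + 1540 = -93324 + j96404
|N| = √(20² + 0²) ≈ 20, ∠N ≈ 0.00°
|D| = √(93324² + 96404²) ≈ 1.3418e+05, ∠D ≈ 134.07°
|T| = 20 / 1.3418e+05 ≈ 0.00014905
Gain = 20 log₁₀(0.00014905) ≈ -76.53 dB
∠T = 0.00° − 134.07° = -134.07°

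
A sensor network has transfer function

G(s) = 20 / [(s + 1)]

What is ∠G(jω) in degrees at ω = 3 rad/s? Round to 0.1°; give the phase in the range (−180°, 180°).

-71.6°

At ω = 3 rad/s:
pole (1 + j3·1) = 1 + j3 → |·| ≈ 3.1623, ∠ ≈ 71.57°
∠G = (0°) − (71.57°) = -71.57°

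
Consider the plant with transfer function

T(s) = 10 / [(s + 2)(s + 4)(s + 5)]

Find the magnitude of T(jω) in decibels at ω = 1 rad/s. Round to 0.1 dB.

-13.4 dB

At s = jω = j1:
pole (s+2): 2 + j1 → |·| = √(2²+1²) = √5 ≈ 2.2361, ∠ = arctan(1/2) ≈ 26.57°
pole (s+4): 4 + j1 → |·| = √(4²+1²) = √17 ≈ 4.1231, ∠ = arctan(1/4) ≈ 14.04°
pole (s+5): 5 + j1 → |·| = √(5²+1²) = √26 ≈ 5.099, ∠ = arctan(1/5) ≈ 11.31°
|T| = 10 / 47.011 ≈ 0.21272
Gain = 20 log₁₀(0.21272) ≈ -13.44 dB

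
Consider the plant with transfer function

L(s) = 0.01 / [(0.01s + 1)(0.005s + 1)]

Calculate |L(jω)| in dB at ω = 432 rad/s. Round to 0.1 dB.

-60.5 dB

At ω = 432 rad/s:
pole (1 + j432·0.01) = 1 + j4.32 → |·| ≈ 4.4342, ∠ ≈ 76.97°
pole (1 + j432·0.005) = 1 + j2.16 → |·| ≈ 2.3803, ∠ ≈ 65.16°
|L| = 0.01 · 1 / (4.4342 · 2.3803) ≈ 0.00094744
Gain = 20 log₁₀(0.00094744) ≈ -60.47 dB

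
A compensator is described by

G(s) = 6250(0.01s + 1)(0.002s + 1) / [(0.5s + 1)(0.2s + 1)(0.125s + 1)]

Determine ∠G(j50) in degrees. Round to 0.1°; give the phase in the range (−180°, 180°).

139.4°

At ω = 50 rad/s:
zero (1 + j50·0.01) = 1 + j0.5 → |·| ≈ 1.118, ∠ ≈ 26.57°
zero (1 + j50·0.002) = 1 + j0.1 → |·| ≈ 1.005, ∠ ≈ 5.71°
pole (1 + j50·0.5) = 1 + j25 → |·| ≈ 25.02, ∠ ≈ 87.71°
pole (1 + j50·0.2) = 1 + j10 → |·| ≈ 10.05, ∠ ≈ 84.29°
pole (1 + j50·0.125) = 1 + j6.25 → |·| ≈ 6.3295, ∠ ≈ 80.91°
∠G = (26.57° + 5.71°) − (87.71° + 84.29° + 80.91°) = -220.63° ≡ 139.37° (principal value)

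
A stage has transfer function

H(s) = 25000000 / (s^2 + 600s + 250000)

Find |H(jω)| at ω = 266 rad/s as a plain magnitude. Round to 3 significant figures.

104

At s = jω = j266:
quadratic: (j266)² + 600·j266 + 250000 = 179244 + j159600 → |·| ≈ 2.4e+05, ∠ ≈ 41.68°
|H| = 25000000 / 2.4e+05 ≈ 104.17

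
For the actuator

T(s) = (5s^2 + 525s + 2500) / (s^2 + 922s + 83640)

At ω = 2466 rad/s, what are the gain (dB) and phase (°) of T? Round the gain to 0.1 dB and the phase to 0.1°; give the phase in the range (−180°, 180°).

Substitute s = j2466:
Numerator: 5(j2466)^2 + 525(j2466) + 2500 = -30403280 + j1294650
Denominator: (j2466)^2 + 922(j2466) + 83640 = -5997516 + j2273652
|N| = √(30403280² + 1294650²) ≈ 3.0431e+07, ∠N ≈ 177.56°
|D| = √(5997516² + 2273652²) ≈ 6.414e+06, ∠D ≈ 159.24°
|T| = 3.0431e+07 / 6.414e+06 ≈ 4.7445
Gain = 20 log₁₀(4.7445) ≈ 13.52 dB
∠T = 177.56° − 159.24° = 18.32°

13.5 dB, 18.3°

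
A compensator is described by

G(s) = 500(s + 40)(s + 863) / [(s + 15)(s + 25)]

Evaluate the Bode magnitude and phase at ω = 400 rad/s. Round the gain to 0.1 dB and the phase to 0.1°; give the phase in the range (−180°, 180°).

At s = jω = j400:
zero (s+40): 40 + j400 → |·| = √(40²+400²) = √161600 ≈ 402, ∠ = arctan(400/40) ≈ 84.29°
zero (s+863): 863 + j400 → |·| = √(863²+400²) = √904769 ≈ 951.19, ∠ = arctan(400/863) ≈ 24.87°
pole (s+15): 15 + j400 → |·| = √(15²+400²) = √160225 ≈ 400.28, ∠ = arctan(400/15) ≈ 87.85°
pole (s+25): 25 + j400 → |·| = √(25²+400²) = √160625 ≈ 400.78, ∠ = arctan(400/25) ≈ 86.42°
|G| = 500 · 3.8238e+05 / 1.6042e+05 ≈ 1191.8
Gain = 20 log₁₀(1191.8) ≈ 61.52 dB
∠G = 109.16° − 174.27° = -65.11°

61.5 dB, -65.1°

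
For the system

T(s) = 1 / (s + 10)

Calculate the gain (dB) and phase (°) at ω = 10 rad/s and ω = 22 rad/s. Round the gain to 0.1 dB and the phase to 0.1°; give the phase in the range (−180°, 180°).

At s = jω = j10:
pole (s+10): 10 + j10 → |·| = √(10²+10²) = √200 ≈ 14.142, ∠ = arctan(10/10) ≈ 45.00°
|T| = 1 / 14.142 ≈ 0.070711
Gain = 20 log₁₀(0.070711) ≈ -23.01 dB
∠T = 0.00° − 45.00° = -45.00°

At s = jω = j22:
pole (s+10): 10 + j22 → |·| = √(10²+22²) = √584 ≈ 24.166, ∠ = arctan(22/10) ≈ 65.56°
|T| = 1 / 24.166 ≈ 0.04138
Gain = 20 log₁₀(0.04138) ≈ -27.66 dB
∠T = 0.00° − 65.56° = -65.56°

ω = 10: -23.0 dB, -45.0°; ω = 22: -27.7 dB, -65.6°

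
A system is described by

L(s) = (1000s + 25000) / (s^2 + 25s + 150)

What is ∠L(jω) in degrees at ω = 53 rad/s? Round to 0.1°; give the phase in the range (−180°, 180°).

-88.8°

Substitute s = j53:
Numerator: 1000(j53) + 25000 = 25000 + j53000
Denominator: (j53)^2 + 25(j53) + 150 = -2659 + j1325
|N| = √(25000² + 53000²) ≈ 58600, ∠N ≈ 64.75°
|D| = √(2659² + 1325²) ≈ 2970.8, ∠D ≈ 153.51°
∠L = 64.75° − 153.51° = -88.76°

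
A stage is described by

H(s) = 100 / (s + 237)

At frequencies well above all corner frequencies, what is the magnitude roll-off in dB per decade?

-20 dB/decade

Each pole contributes −20 dB/decade at high frequency; each zero contributes +20 dB/decade.
Net: 0 zero(s) − 1 pole(s) → -20 dB/decade.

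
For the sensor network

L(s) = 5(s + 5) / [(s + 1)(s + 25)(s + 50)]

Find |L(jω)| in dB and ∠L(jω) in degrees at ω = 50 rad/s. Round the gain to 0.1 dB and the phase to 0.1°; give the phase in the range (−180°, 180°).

-57.9 dB, -113.0°

At s = jω = j50:
zero (s+5): 5 + j50 → |·| = √(5²+50²) = √2525 ≈ 50.249, ∠ = arctan(50/5) ≈ 84.29°
pole (s+1): 1 + j50 → |·| = √(1²+50²) = √2501 ≈ 50.01, ∠ = arctan(50/1) ≈ 88.85°
pole (s+25): 25 + j50 → |·| = √(25²+50²) = √3125 ≈ 55.902, ∠ = arctan(50/25) ≈ 63.43°
pole (s+50): 50 + j50 → |·| = √(50²+50²) = √5000 ≈ 70.711, ∠ = arctan(50/50) ≈ 45.00°
|L| = 5 · 50.249 / 1.9768e+05 ≈ 0.001271
Gain = 20 log₁₀(0.001271) ≈ -57.92 dB
∠L = 84.29° − 197.28° = -112.99°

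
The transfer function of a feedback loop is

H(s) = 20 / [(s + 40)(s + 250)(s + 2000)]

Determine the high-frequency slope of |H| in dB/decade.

-60 dB/decade

Each pole contributes −20 dB/decade at high frequency; each zero contributes +20 dB/decade.
Net: 0 zero(s) − 3 pole(s) → -60 dB/decade.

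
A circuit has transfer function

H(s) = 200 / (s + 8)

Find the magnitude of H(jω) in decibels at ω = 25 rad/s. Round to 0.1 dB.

Substitute s = j25:
Numerator: 200 = 200 + j0
Denominator: (j25) + 8 = 8 + j25
|N| = √(200² + 0²) ≈ 200, ∠N ≈ 0.00°
|D| = √(8² + 25²) ≈ 26.249, ∠D ≈ 72.26°
|H| = 200 / 26.249 ≈ 7.6193
Gain = 20 log₁₀(7.6193) ≈ 17.64 dB

17.6 dB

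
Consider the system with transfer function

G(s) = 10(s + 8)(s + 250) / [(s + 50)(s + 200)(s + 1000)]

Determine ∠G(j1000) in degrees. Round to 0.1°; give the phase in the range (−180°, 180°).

-45.3°

At s = jω = j1000:
zero (s+8): 8 + j1000 → |·| = √(8²+1000²) = √1000064 ≈ 1000, ∠ = arctan(1000/8) ≈ 89.54°
zero (s+250): 250 + j1000 → |·| = √(250²+1000²) = √1062500 ≈ 1030.8, ∠ = arctan(1000/250) ≈ 75.96°
pole (s+50): 50 + j1000 → |·| = √(50²+1000²) = √1002500 ≈ 1001.2, ∠ = arctan(1000/50) ≈ 87.14°
pole (s+200): 200 + j1000 → |·| = √(200²+1000²) = √1040000 ≈ 1019.8, ∠ = arctan(1000/200) ≈ 78.69°
pole (s+1000): 1000 + j1000 → |·| = √(1000²+1000²) = √2000000 ≈ 1414.2, ∠ = arctan(1000/1000) ≈ 45.00°
∠G = 165.50° − 210.83° = -45.33°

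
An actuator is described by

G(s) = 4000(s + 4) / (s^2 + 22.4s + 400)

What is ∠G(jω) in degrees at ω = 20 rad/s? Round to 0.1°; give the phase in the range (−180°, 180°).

-11.3°

At s = jω = j20:
zero (s+4): 4 + j20 → |·| = √(4²+20²) = √416 ≈ 20.396, ∠ = arctan(20/4) ≈ 78.69°
quadratic: (j20)² + 22.4·j20 + 400 = 0 + j448 → |·| ≈ 448, ∠ ≈ 90.00°
∠G = 78.69° − 90.00° = -11.31°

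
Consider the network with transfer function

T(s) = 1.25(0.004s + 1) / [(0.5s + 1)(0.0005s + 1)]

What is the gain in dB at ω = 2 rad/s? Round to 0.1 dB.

-1.1 dB

At ω = 2 rad/s:
zero (1 + j2·0.004) = 1 + j0.008 → |·| ≈ 1, ∠ ≈ 0.46°
pole (1 + j2·0.5) = 1 + j1 → |·| ≈ 1.4142, ∠ ≈ 45.00°
pole (1 + j2·0.0005) = 1 + j0.001 → |·| ≈ 1, ∠ ≈ 0.06°
|T| = 1.25 · 1 / (1.4142 · 1) ≈ 0.88389
Gain = 20 log₁₀(0.88389) ≈ -1.07 dB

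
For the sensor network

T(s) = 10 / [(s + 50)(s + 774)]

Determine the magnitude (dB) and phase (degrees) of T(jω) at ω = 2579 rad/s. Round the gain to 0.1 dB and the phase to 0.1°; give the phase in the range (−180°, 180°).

At s = jω = j2579:
pole (s+50): 50 + j2579 → |·| = √(50²+2579²) = √6653741 ≈ 2579.5, ∠ = arctan(2579/50) ≈ 88.89°
pole (s+774): 774 + j2579 → |·| = √(774²+2579²) = √7250317 ≈ 2692.6, ∠ = arctan(2579/774) ≈ 73.29°
|T| = 10 / 6.9456e+06 ≈ 1.4398e-06
Gain = 20 log₁₀(1.4398e-06) ≈ -116.83 dB
∠T = 0.00° − 162.18° = -162.18°

-116.8 dB, -162.2°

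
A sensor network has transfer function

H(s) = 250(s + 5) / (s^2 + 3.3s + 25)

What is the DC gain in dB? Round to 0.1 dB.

34.0 dB

H(0) = 250·5 / 25 = 50
20 log₁₀(50) ≈ 33.98 dB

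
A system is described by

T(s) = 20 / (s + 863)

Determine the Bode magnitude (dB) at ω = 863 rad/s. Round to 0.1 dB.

-35.7 dB

At s = jω = j863:
pole (s+863): 863 + j863 → |·| = √(863²+863²) = √1489538 ≈ 1220.5, ∠ = arctan(863/863) ≈ 45.00°
|T| = 20 / 1220.5 ≈ 0.016387
Gain = 20 log₁₀(0.016387) ≈ -35.71 dB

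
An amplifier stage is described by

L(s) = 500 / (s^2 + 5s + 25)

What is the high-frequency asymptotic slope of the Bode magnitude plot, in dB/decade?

-40 dB/decade

Each pole contributes −20 dB/decade at high frequency; each zero contributes +20 dB/decade.
Net: 0 zero(s) − 2 pole(s) → -40 dB/decade.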